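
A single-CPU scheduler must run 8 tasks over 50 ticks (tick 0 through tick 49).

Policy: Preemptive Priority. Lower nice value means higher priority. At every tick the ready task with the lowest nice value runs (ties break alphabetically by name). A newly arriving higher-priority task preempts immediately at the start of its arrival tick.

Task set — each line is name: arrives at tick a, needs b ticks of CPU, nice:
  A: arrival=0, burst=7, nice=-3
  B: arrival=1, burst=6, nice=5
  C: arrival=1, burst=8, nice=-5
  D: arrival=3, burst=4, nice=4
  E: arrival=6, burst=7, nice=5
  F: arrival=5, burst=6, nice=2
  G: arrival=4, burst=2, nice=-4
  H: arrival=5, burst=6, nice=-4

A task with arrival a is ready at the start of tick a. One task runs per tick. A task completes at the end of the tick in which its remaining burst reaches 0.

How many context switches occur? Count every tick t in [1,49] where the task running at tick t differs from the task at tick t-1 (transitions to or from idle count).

t=0: ready={A} → run A
t=1: ready={A,B,C} → run C
t=2: ready={A,B,C} → run C
t=3: ready={A,B,C,D} → run C
t=4: ready={A,B,C,D,G} → run C
t=5: ready={A,B,C,D,F,G,H} → run C
t=6: ready={A,B,C,D,E,F,G,H} → run C
t=7: ready={A,B,C,D,E,F,G,H} → run C
t=8: ready={A,B,C,D,E,F,G,H} → run C
t=9: ready={A,B,D,E,F,G,H} → run G
t=10: ready={A,B,D,E,F,G,H} → run G
t=11: ready={A,B,D,E,F,H} → run H
t=12: ready={A,B,D,E,F,H} → run H
t=13: ready={A,B,D,E,F,H} → run H
t=14: ready={A,B,D,E,F,H} → run H
t=15: ready={A,B,D,E,F,H} → run H
t=16: ready={A,B,D,E,F,H} → run H
t=17: ready={A,B,D,E,F} → run A
t=18: ready={A,B,D,E,F} → run A
t=19: ready={A,B,D,E,F} → run A
t=20: ready={A,B,D,E,F} → run A
t=21: ready={A,B,D,E,F} → run A
t=22: ready={A,B,D,E,F} → run A
t=23: ready={B,D,E,F} → run F
t=24: ready={B,D,E,F} → run F
t=25: ready={B,D,E,F} → run F
t=26: ready={B,D,E,F} → run F
t=27: ready={B,D,E,F} → run F
t=28: ready={B,D,E,F} → run F
t=29: ready={B,D,E} → run D
t=30: ready={B,D,E} → run D
t=31: ready={B,D,E} → run D
t=32: ready={B,D,E} → run D
t=33: ready={B,E} → run B
t=34: ready={B,E} → run B
t=35: ready={B,E} → run B
t=36: ready={B,E} → run B
t=37: ready={B,E} → run B
t=38: ready={B,E} → run B
t=39: ready={E} → run E
t=40: ready={E} → run E
t=41: ready={E} → run E
t=42: ready={E} → run E
t=43: ready={E} → run E
t=44: ready={E} → run E
t=45: ready={E} → run E
t=46: (idle)
t=47: (idle)
t=48: (idle)
t=49: (idle)

context switches = 9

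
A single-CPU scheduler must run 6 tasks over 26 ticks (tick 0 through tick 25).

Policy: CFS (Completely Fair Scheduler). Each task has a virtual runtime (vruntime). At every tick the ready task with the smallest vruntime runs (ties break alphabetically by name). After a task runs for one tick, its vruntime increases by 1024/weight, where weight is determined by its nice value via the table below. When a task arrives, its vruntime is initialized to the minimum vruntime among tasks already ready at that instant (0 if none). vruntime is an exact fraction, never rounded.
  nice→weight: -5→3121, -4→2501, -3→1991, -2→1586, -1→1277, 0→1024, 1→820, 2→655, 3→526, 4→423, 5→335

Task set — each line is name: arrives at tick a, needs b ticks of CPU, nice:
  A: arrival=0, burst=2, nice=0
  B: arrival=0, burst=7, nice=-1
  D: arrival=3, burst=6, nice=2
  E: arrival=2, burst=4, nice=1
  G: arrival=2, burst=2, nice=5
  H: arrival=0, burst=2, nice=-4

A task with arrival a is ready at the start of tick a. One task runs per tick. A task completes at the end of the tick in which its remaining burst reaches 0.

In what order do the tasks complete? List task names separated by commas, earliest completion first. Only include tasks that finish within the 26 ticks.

t=0: vr[A=0 B=0 H=0] → run A
t=1: vr[A=1 B=0 H=0] → run B
t=2: vr[A=1 B=1024/1277 E=0 G=0 H=0] → run E
t=3: vr[A=1 B=1024/1277 D=0 E=256/205 G=0 H=0] → run D
t=4: vr[A=1 B=1024/1277 D=1024/655 E=256/205 G=0 H=0] → run G
t=5: vr[A=1 B=1024/1277 D=1024/655 E=256/205 G=1024/335 H=0] → run H
t=6: vr[A=1 B=1024/1277 D=1024/655 E=256/205 G=1024/335 H=1024/2501] → run H
t=7: vr[A=1 B=1024/1277 D=1024/655 E=256/205 G=1024/335] → run B
t=8: vr[A=1 B=2048/1277 D=1024/655 E=256/205 G=1024/335] → run A
t=9: vr[B=2048/1277 D=1024/655 E=256/205 G=1024/335] → run E
t=10: vr[B=2048/1277 D=1024/655 E=512/205 G=1024/335] → run D
t=11: vr[B=2048/1277 D=2048/655 E=512/205 G=1024/335] → run B
t=12: vr[B=3072/1277 D=2048/655 E=512/205 G=1024/335] → run B
t=13: vr[B=4096/1277 D=2048/655 E=512/205 G=1024/335] → run E
t=14: vr[B=4096/1277 D=2048/655 E=768/205 G=1024/335] → run G
t=15: vr[B=4096/1277 D=2048/655 E=768/205] → run D
t=16: vr[B=4096/1277 D=3072/655 E=768/205] → run B
t=17: vr[B=5120/1277 D=3072/655 E=768/205] → run E
t=18: vr[B=5120/1277 D=3072/655] → run B
t=19: vr[B=6144/1277 D=3072/655] → run D
t=20: vr[B=6144/1277 D=4096/655] → run B
t=21: vr[D=4096/655] → run D
t=22: vr[D=1024/131] → run D
t=23: (idle)
t=24: (idle)
t=25: (idle)

completion order = H, A, G, E, B, D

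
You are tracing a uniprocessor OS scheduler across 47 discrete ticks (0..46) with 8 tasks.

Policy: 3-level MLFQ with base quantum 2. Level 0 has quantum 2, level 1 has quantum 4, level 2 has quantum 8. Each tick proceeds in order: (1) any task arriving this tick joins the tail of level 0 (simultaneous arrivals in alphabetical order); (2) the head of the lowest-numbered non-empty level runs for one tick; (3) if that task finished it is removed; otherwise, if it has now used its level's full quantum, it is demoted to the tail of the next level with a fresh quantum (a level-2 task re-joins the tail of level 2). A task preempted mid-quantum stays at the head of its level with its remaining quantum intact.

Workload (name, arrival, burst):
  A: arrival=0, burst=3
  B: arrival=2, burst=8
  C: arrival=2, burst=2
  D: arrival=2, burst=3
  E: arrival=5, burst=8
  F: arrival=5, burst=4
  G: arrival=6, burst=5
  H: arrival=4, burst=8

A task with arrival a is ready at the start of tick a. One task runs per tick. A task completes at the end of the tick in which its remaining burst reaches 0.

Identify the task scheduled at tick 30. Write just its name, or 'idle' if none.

t=0: L0/L1/L2 = A/-/- → run A
t=1: L0/L1/L2 = A/-/- → run A
t=2: L0/L1/L2 = BCD/A/- → run B
t=3: L0/L1/L2 = BCD/A/- → run B
t=4: L0/L1/L2 = CDH/AB/- → run C
t=5: L0/L1/L2 = CDHEF/AB/- → run C
t=6: L0/L1/L2 = DHEFG/AB/- → run D
t=7: L0/L1/L2 = DHEFG/AB/- → run D
t=8: L0/L1/L2 = HEFG/ABD/- → run H
t=9: L0/L1/L2 = HEFG/ABD/- → run H
t=10: L0/L1/L2 = EFG/ABDH/- → run E
t=11: L0/L1/L2 = EFG/ABDH/- → run E
t=12: L0/L1/L2 = FG/ABDHE/- → run F
t=13: L0/L1/L2 = FG/ABDHE/- → run F
t=14: L0/L1/L2 = G/ABDHEF/- → run G
t=15: L0/L1/L2 = G/ABDHEF/- → run G
t=16: L0/L1/L2 = -/ABDHEFG/- → run A
t=17: L0/L1/L2 = -/BDHEFG/- → run B
t=18: L0/L1/L2 = -/BDHEFG/- → run B
t=19: L0/L1/L2 = -/BDHEFG/- → run B
t=20: L0/L1/L2 = -/BDHEFG/- → run B
t=21: L0/L1/L2 = -/DHEFG/B → run D
t=22: L0/L1/L2 = -/HEFG/B → run H
t=23: L0/L1/L2 = -/HEFG/B → run H
t=24: L0/L1/L2 = -/HEFG/B → run H
t=25: L0/L1/L2 = -/HEFG/B → run H
t=26: L0/L1/L2 = -/EFG/BH → run E
t=27: L0/L1/L2 = -/EFG/BH → run E
t=28: L0/L1/L2 = -/EFG/BH → run E
t=29: L0/L1/L2 = -/EFG/BH → run E
t=30: L0/L1/L2 = -/FG/BHE → run F
t=31: L0/L1/L2 = -/FG/BHE → run F
t=32: L0/L1/L2 = -/G/BHE → run G
t=33: L0/L1/L2 = -/G/BHE → run G
t=34: L0/L1/L2 = -/G/BHE → run G
t=35: L0/L1/L2 = -/-/BHE → run B
t=36: L0/L1/L2 = -/-/BHE → run B
t=37: L0/L1/L2 = -/-/HE → run H
t=38: L0/L1/L2 = -/-/HE → run H
t=39: L0/L1/L2 = -/-/E → run E
t=40: L0/L1/L2 = -/-/E → run E
t=41: (idle)
t=42: (idle)
t=43: (idle)
t=44: (idle)
t=45: (idle)
t=46: (idle)

running at tick 30 = F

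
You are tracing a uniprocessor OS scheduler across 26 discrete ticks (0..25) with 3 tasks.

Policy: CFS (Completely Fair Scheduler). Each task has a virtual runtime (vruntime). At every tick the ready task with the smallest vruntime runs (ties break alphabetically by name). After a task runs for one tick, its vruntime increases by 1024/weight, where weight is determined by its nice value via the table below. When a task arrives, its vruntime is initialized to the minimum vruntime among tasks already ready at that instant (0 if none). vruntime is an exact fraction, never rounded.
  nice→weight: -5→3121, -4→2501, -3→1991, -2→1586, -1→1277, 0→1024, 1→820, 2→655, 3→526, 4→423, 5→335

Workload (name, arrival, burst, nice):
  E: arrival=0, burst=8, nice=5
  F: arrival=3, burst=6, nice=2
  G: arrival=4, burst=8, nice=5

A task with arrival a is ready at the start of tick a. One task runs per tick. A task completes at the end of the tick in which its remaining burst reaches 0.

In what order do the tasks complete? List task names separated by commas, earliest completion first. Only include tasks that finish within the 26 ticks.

completion order = F, E, G

t=0: vr[E=0] → run E
t=1: vr[E=1024/335] → run E
t=2: vr[E=2048/335] → run E
t=3: vr[E=3072/335 F=3072/335] → run E
t=4: vr[E=4096/335 F=3072/335 G=3072/335] → run F
t=5: vr[E=4096/335 F=94208/8777 G=3072/335] → run G
t=6: vr[E=4096/335 F=94208/8777 G=4096/335] → run F
t=7: vr[E=4096/335 F=539648/43885 G=4096/335] → run E
t=8: vr[E=1024/67 F=539648/43885 G=4096/335] → run G
t=9: vr[E=1024/67 F=539648/43885 G=1024/67] → run F
t=10: vr[E=1024/67 F=608256/43885 G=1024/67] → run F
t=11: vr[E=1024/67 F=676864/43885 G=1024/67] → run E
t=12: vr[E=6144/335 F=676864/43885 G=1024/67] → run G
t=13: vr[E=6144/335 F=676864/43885 G=6144/335] → run F
t=14: vr[E=6144/335 F=745472/43885 G=6144/335] → run F
t=15: vr[E=6144/335 G=6144/335] → run E
t=16: vr[E=7168/335 G=6144/335] → run G
t=17: vr[E=7168/335 G=7168/335] → run E
t=18: vr[G=7168/335] → run G
t=19: vr[G=8192/335] → run G
t=20: vr[G=9216/335] → run G
t=21: vr[G=2048/67] → run G
t=22: (idle)
t=23: (idle)
t=24: (idle)
t=25: (idle)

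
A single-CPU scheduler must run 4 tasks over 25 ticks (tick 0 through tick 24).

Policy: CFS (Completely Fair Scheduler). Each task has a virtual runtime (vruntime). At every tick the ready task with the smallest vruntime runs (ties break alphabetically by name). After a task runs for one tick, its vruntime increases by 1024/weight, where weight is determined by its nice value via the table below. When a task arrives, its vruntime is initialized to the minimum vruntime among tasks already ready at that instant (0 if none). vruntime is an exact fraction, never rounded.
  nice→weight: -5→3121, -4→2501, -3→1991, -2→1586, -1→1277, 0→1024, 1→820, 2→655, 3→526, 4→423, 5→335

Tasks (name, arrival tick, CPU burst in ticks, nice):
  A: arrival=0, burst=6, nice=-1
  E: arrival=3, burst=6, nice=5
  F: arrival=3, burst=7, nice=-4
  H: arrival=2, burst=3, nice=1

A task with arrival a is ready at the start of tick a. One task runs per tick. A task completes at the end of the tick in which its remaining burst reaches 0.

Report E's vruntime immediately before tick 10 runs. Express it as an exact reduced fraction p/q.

t=0: vr[A=0] → run A
t=1: vr[A=1024/1277] → run A
t=2: vr[A=2048/1277 H=2048/1277] → run A
t=3: vr[A=3072/1277 E=2048/1277 F=2048/1277 H=2048/1277] → run E
t=4: vr[A=3072/1277 E=1993728/427795 F=2048/1277 H=2048/1277] → run F
t=5: vr[A=3072/1277 E=1993728/427795 F=6429696/3193777 H=2048/1277] → run H
t=6: vr[A=3072/1277 E=1993728/427795 F=6429696/3193777 H=746752/261785] → run F
t=7: vr[A=3072/1277 E=1993728/427795 F=7737344/3193777 H=746752/261785] → run A
t=8: vr[A=4096/1277 E=1993728/427795 F=7737344/3193777 H=746752/261785] → run F
t=9: vr[A=4096/1277 E=1993728/427795 F=9044992/3193777 H=746752/261785] → run F
t=10: vr[A=4096/1277 E=1993728/427795 F=10352640/3193777 H=746752/261785] → run H
t=11: vr[A=4096/1277 E=1993728/427795 F=10352640/3193777 H=1073664/261785] → run A
t=12: vr[A=5120/1277 E=1993728/427795 F=10352640/3193777 H=1073664/261785] → run F
t=13: vr[A=5120/1277 E=1993728/427795 F=11660288/3193777 H=1073664/261785] → run F
t=14: vr[A=5120/1277 E=1993728/427795 F=12967936/3193777 H=1073664/261785] → run A
t=15: vr[E=1993728/427795 F=12967936/3193777 H=1073664/261785] → run F
t=16: vr[E=1993728/427795 H=1073664/261785] → run H
t=17: vr[E=1993728/427795] → run E
t=18: vr[E=3301376/427795] → run E
t=19: vr[E=4609024/427795] → run E
t=20: vr[E=5916672/427795] → run E
t=21: vr[E=1444864/85559] → run E
t=22: (idle)
t=23: (idle)
t=24: (idle)

vruntime(E, start of tick 10) = 1993728/427795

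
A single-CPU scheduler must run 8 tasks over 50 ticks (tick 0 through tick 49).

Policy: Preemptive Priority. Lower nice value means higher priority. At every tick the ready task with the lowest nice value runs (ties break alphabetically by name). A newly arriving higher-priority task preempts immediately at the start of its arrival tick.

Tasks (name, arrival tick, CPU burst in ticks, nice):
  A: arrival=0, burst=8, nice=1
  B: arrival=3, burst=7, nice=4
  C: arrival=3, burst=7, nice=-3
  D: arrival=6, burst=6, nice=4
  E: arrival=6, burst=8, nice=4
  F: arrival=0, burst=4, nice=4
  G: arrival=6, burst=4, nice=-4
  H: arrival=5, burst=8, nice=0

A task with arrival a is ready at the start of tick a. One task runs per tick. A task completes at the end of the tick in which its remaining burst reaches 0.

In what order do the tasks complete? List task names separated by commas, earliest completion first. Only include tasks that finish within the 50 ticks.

completion order = G, C, H, A, B, D, E

t=0: ready={A,F} → run A
t=1: ready={A,F} → run A
t=2: ready={A,F} → run A
t=3: ready={A,B,C,F} → run C
t=4: ready={A,B,C,F} → run C
t=5: ready={A,B,C,F,H} → run C
t=6: ready={A,B,C,D,E,F,G,H} → run G
t=7: ready={A,B,C,D,E,F,G,H} → run G
t=8: ready={A,B,C,D,E,F,G,H} → run G
t=9: ready={A,B,C,D,E,F,G,H} → run G
t=10: ready={A,B,C,D,E,F,H} → run C
t=11: ready={A,B,C,D,E,F,H} → run C
t=12: ready={A,B,C,D,E,F,H} → run C
t=13: ready={A,B,C,D,E,F,H} → run C
t=14: ready={A,B,D,E,F,H} → run H
t=15: ready={A,B,D,E,F,H} → run H
t=16: ready={A,B,D,E,F,H} → run H
t=17: ready={A,B,D,E,F,H} → run H
t=18: ready={A,B,D,E,F,H} → run H
t=19: ready={A,B,D,E,F,H} → run H
t=20: ready={A,B,D,E,F,H} → run H
t=21: ready={A,B,D,E,F,H} → run H
t=22: ready={A,B,D,E,F} → run A
t=23: ready={A,B,D,E,F} → run A
t=24: ready={A,B,D,E,F} → run A
t=25: ready={A,B,D,E,F} → run A
t=26: ready={A,B,D,E,F} → run A
t=27: ready={B,D,E,F} → run B
t=28: ready={B,D,E,F} → run B
t=29: ready={B,D,E,F} → run B
t=30: ready={B,D,E,F} → run B
t=31: ready={B,D,E,F} → run B
t=32: ready={B,D,E,F} → run B
t=33: ready={B,D,E,F} → run B
t=34: ready={D,E,F} → run D
t=35: ready={D,E,F} → run D
t=36: ready={D,E,F} → run D
t=37: ready={D,E,F} → run D
t=38: ready={D,E,F} → run D
t=39: ready={D,E,F} → run D
t=40: ready={E,F} → run E
t=41: ready={E,F} → run E
t=42: ready={E,F} → run E
t=43: ready={E,F} → run E
t=44: ready={E,F} → run E
t=45: ready={E,F} → run E
t=46: ready={E,F} → run E
t=47: ready={E,F} → run E
t=48: ready={F} → run F
t=49: ready={F} → run F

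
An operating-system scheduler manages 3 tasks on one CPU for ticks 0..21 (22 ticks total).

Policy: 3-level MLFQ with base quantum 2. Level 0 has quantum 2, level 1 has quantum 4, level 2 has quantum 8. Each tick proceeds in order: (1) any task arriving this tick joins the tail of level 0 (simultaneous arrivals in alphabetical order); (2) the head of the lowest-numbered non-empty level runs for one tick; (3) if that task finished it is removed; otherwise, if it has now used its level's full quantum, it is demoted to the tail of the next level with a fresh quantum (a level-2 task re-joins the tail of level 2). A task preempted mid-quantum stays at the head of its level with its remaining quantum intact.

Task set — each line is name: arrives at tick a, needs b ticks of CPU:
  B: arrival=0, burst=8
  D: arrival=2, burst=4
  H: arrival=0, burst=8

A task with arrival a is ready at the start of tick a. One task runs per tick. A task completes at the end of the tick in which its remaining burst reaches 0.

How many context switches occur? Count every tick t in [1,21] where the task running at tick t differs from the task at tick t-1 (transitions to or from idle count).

context switches = 8

t=0: L0/L1/L2 = BH/-/- → run B
t=1: L0/L1/L2 = BH/-/- → run B
t=2: L0/L1/L2 = HD/B/- → run H
t=3: L0/L1/L2 = HD/B/- → run H
t=4: L0/L1/L2 = D/BH/- → run D
t=5: L0/L1/L2 = D/BH/- → run D
t=6: L0/L1/L2 = -/BHD/- → run B
t=7: L0/L1/L2 = -/BHD/- → run B
t=8: L0/L1/L2 = -/BHD/- → run B
t=9: L0/L1/L2 = -/BHD/- → run B
t=10: L0/L1/L2 = -/HD/B → run H
t=11: L0/L1/L2 = -/HD/B → run H
t=12: L0/L1/L2 = -/HD/B → run H
t=13: L0/L1/L2 = -/HD/B → run H
t=14: L0/L1/L2 = -/D/BH → run D
t=15: L0/L1/L2 = -/D/BH → run D
t=16: L0/L1/L2 = -/-/BH → run B
t=17: L0/L1/L2 = -/-/BH → run B
t=18: L0/L1/L2 = -/-/H → run H
t=19: L0/L1/L2 = -/-/H → run H
t=20: (idle)
t=21: (idle)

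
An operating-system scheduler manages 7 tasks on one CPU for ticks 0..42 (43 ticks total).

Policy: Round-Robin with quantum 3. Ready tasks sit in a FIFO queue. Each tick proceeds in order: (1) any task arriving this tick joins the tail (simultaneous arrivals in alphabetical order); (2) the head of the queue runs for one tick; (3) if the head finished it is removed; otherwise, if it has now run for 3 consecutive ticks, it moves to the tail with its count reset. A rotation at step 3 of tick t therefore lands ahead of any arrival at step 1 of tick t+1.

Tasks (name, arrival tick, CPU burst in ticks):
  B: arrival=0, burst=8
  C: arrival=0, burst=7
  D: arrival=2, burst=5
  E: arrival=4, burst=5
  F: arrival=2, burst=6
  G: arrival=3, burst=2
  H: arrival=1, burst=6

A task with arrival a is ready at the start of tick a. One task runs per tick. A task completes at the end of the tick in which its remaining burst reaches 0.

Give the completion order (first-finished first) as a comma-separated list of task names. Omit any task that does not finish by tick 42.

completion order = G, H, D, F, B, E, C

t=0: queue=[B,C] q_used=0 → run B
t=1: queue=[B,C,H] q_used=1 → run B
t=2: queue=[B,C,H,D,F] q_used=2 → run B
t=3: queue=[C,H,D,F,B,G] q_used=0 → run C
t=4: queue=[C,H,D,F,B,G,E] q_used=1 → run C
t=5: queue=[C,H,D,F,B,G,E] q_used=2 → run C
t=6: queue=[H,D,F,B,G,E,C] q_used=0 → run H
t=7: queue=[H,D,F,B,G,E,C] q_used=1 → run H
t=8: queue=[H,D,F,B,G,E,C] q_used=2 → run H
t=9: queue=[D,F,B,G,E,C,H] q_used=0 → run D
t=10: queue=[D,F,B,G,E,C,H] q_used=1 → run D
t=11: queue=[D,F,B,G,E,C,H] q_used=2 → run D
t=12: queue=[F,B,G,E,C,H,D] q_used=0 → run F
t=13: queue=[F,B,G,E,C,H,D] q_used=1 → run F
t=14: queue=[F,B,G,E,C,H,D] q_used=2 → run F
t=15: queue=[B,G,E,C,H,D,F] q_used=0 → run B
t=16: queue=[B,G,E,C,H,D,F] q_used=1 → run B
t=17: queue=[B,G,E,C,H,D,F] q_used=2 → run B
t=18: queue=[G,E,C,H,D,F,B] q_used=0 → run G
t=19: queue=[G,E,C,H,D,F,B] q_used=1 → run G
t=20: queue=[E,C,H,D,F,B] q_used=0 → run E
t=21: queue=[E,C,H,D,F,B] q_used=1 → run E
t=22: queue=[E,C,H,D,F,B] q_used=2 → run E
t=23: queue=[C,H,D,F,B,E] q_used=0 → run C
t=24: queue=[C,H,D,F,B,E] q_used=1 → run C
t=25: queue=[C,H,D,F,B,E] q_used=2 → run C
t=26: queue=[H,D,F,B,E,C] q_used=0 → run H
t=27: queue=[H,D,F,B,E,C] q_used=1 → run H
t=28: queue=[H,D,F,B,E,C] q_used=2 → run H
t=29: queue=[D,F,B,E,C] q_used=0 → run D
t=30: queue=[D,F,B,E,C] q_used=1 → run D
t=31: queue=[F,B,E,C] q_used=0 → run F
t=32: queue=[F,B,E,C] q_used=1 → run F
t=33: queue=[F,B,E,C] q_used=2 → run F
t=34: queue=[B,E,C] q_used=0 → run B
t=35: queue=[B,E,C] q_used=1 → run B
t=36: queue=[E,C] q_used=0 → run E
t=37: queue=[E,C] q_used=1 → run E
t=38: queue=[C] q_used=0 → run C
t=39: (idle)
t=40: (idle)
t=41: (idle)
t=42: (idle)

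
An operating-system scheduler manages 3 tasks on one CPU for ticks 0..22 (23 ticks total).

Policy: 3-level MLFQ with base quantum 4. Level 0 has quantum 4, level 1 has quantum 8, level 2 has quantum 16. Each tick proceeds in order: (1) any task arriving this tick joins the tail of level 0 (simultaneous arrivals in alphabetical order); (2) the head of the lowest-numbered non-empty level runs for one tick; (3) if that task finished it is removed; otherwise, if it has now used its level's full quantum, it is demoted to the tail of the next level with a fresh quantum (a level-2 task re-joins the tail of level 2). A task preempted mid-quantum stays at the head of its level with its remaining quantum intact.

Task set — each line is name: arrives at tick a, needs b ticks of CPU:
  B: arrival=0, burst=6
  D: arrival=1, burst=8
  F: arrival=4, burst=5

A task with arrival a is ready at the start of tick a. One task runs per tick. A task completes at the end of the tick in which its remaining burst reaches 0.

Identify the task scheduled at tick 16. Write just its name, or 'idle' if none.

t=0: L0/L1/L2 = B/-/- → run B
t=1: L0/L1/L2 = BD/-/- → run B
t=2: L0/L1/L2 = BD/-/- → run B
t=3: L0/L1/L2 = BD/-/- → run B
t=4: L0/L1/L2 = DF/B/- → run D
t=5: L0/L1/L2 = DF/B/- → run D
t=6: L0/L1/L2 = DF/B/- → run D
t=7: L0/L1/L2 = DF/B/- → run D
t=8: L0/L1/L2 = F/BD/- → run F
t=9: L0/L1/L2 = F/BD/- → run F
t=10: L0/L1/L2 = F/BD/- → run F
t=11: L0/L1/L2 = F/BD/- → run F
t=12: L0/L1/L2 = -/BDF/- → run B
t=13: L0/L1/L2 = -/BDF/- → run B
t=14: L0/L1/L2 = -/DF/- → run D
t=15: L0/L1/L2 = -/DF/- → run D
t=16: L0/L1/L2 = -/DF/- → run D
t=17: L0/L1/L2 = -/DF/- → run D
t=18: L0/L1/L2 = -/F/- → run F
t=19: (idle)
t=20: (idle)
t=21: (idle)
t=22: (idle)

running at tick 16 = D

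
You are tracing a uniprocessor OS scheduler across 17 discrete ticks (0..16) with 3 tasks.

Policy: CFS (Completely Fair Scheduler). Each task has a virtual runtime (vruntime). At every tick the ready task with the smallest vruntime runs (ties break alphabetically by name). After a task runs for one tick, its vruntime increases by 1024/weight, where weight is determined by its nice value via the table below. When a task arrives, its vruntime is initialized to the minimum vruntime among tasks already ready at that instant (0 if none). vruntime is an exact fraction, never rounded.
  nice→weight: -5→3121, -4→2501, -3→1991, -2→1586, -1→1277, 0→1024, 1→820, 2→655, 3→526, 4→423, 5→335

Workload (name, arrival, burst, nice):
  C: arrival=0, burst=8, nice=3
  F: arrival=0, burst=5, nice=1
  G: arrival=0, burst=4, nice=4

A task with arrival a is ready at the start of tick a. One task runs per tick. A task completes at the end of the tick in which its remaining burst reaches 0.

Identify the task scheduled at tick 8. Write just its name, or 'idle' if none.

running at tick 8 = C

t=0: vr[C=0 F=0 G=0] → run C
t=1: vr[C=512/263 F=0 G=0] → run F
t=2: vr[C=512/263 F=256/205 G=0] → run G
t=3: vr[C=512/263 F=256/205 G=1024/423] → run F
t=4: vr[C=512/263 F=512/205 G=1024/423] → run C
t=5: vr[C=1024/263 F=512/205 G=1024/423] → run G
t=6: vr[C=1024/263 F=512/205 G=2048/423] → run F
t=7: vr[C=1024/263 F=768/205 G=2048/423] → run F
t=8: vr[C=1024/263 F=1024/205 G=2048/423] → run C
t=9: vr[C=1536/263 F=1024/205 G=2048/423] → run G
t=10: vr[C=1536/263 F=1024/205 G=1024/141] → run F
t=11: vr[C=1536/263 G=1024/141] → run C
t=12: vr[C=2048/263 G=1024/141] → run G
t=13: vr[C=2048/263] → run C
t=14: vr[C=2560/263] → run C
t=15: vr[C=3072/263] → run C
t=16: vr[C=3584/263] → run C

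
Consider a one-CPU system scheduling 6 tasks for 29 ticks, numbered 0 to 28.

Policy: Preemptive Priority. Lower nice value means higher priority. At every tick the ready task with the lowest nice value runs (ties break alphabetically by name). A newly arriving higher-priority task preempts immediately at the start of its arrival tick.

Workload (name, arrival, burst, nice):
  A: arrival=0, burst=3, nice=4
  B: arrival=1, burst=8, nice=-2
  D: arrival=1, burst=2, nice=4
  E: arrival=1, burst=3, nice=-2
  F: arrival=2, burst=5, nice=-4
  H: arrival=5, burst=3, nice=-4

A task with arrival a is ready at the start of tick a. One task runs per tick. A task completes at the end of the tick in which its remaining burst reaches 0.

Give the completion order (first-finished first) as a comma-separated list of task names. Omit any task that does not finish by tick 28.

completion order = F, H, B, E, A, D

t=0: ready={A} → run A
t=1: ready={A,B,D,E} → run B
t=2: ready={A,B,D,E,F} → run F
t=3: ready={A,B,D,E,F} → run F
t=4: ready={A,B,D,E,F} → run F
t=5: ready={A,B,D,E,F,H} → run F
t=6: ready={A,B,D,E,F,H} → run F
t=7: ready={A,B,D,E,H} → run H
t=8: ready={A,B,D,E,H} → run H
t=9: ready={A,B,D,E,H} → run H
t=10: ready={A,B,D,E} → run B
t=11: ready={A,B,D,E} → run B
t=12: ready={A,B,D,E} → run B
t=13: ready={A,B,D,E} → run B
t=14: ready={A,B,D,E} → run B
t=15: ready={A,B,D,E} → run B
t=16: ready={A,B,D,E} → run B
t=17: ready={A,D,E} → run E
t=18: ready={A,D,E} → run E
t=19: ready={A,D,E} → run E
t=20: ready={A,D} → run A
t=21: ready={A,D} → run A
t=22: ready={D} → run D
t=23: ready={D} → run D
t=24: (idle)
t=25: (idle)
t=26: (idle)
t=27: (idle)
t=28: (idle)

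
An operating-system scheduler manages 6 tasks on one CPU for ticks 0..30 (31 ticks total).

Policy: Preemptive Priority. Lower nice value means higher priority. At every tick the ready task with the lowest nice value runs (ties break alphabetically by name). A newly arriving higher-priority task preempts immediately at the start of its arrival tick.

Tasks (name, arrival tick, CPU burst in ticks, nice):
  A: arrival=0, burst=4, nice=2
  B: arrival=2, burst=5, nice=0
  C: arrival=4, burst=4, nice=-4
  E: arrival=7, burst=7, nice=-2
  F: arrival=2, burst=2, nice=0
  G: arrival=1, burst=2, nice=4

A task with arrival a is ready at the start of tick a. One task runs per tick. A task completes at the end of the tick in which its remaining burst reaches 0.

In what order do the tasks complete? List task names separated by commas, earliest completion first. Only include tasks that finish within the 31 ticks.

t=0: ready={A} → run A
t=1: ready={A,G} → run A
t=2: ready={A,B,F,G} → run B
t=3: ready={A,B,F,G} → run B
t=4: ready={A,B,C,F,G} → run C
t=5: ready={A,B,C,F,G} → run C
t=6: ready={A,B,C,F,G} → run C
t=7: ready={A,B,C,E,F,G} → run C
t=8: ready={A,B,E,F,G} → run E
t=9: ready={A,B,E,F,G} → run E
t=10: ready={A,B,E,F,G} → run E
t=11: ready={A,B,E,F,G} → run E
t=12: ready={A,B,E,F,G} → run E
t=13: ready={A,B,E,F,G} → run E
t=14: ready={A,B,E,F,G} → run E
t=15: ready={A,B,F,G} → run B
t=16: ready={A,B,F,G} → run B
t=17: ready={A,B,F,G} → run B
t=18: ready={A,F,G} → run F
t=19: ready={A,F,G} → run F
t=20: ready={A,G} → run A
t=21: ready={A,G} → run A
t=22: ready={G} → run G
t=23: ready={G} → run G
t=24: (idle)
t=25: (idle)
t=26: (idle)
t=27: (idle)
t=28: (idle)
t=29: (idle)
t=30: (idle)

completion order = C, E, B, F, A, G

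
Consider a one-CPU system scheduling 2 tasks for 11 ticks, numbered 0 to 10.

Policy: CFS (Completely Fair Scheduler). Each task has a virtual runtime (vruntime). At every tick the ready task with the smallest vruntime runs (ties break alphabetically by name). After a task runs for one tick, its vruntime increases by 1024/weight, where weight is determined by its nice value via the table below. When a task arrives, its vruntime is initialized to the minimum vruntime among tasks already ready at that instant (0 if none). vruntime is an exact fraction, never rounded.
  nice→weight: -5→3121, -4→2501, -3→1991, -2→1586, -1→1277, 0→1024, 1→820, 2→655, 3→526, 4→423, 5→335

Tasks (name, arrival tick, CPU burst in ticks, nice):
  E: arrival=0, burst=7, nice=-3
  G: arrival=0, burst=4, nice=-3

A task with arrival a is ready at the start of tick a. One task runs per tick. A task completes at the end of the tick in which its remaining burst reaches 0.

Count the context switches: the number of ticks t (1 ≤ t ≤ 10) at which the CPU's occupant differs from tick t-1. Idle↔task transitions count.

context switches = 8

t=0: vr[E=0 G=0] → run E
t=1: vr[E=1024/1991 G=0] → run G
t=2: vr[E=1024/1991 G=1024/1991] → run E
t=3: vr[E=2048/1991 G=1024/1991] → run G
t=4: vr[E=2048/1991 G=2048/1991] → run E
t=5: vr[E=3072/1991 G=2048/1991] → run G
t=6: vr[E=3072/1991 G=3072/1991] → run E
t=7: vr[E=4096/1991 G=3072/1991] → run G
t=8: vr[E=4096/1991] → run E
t=9: vr[E=5120/1991] → run E
t=10: vr[E=6144/1991] → run E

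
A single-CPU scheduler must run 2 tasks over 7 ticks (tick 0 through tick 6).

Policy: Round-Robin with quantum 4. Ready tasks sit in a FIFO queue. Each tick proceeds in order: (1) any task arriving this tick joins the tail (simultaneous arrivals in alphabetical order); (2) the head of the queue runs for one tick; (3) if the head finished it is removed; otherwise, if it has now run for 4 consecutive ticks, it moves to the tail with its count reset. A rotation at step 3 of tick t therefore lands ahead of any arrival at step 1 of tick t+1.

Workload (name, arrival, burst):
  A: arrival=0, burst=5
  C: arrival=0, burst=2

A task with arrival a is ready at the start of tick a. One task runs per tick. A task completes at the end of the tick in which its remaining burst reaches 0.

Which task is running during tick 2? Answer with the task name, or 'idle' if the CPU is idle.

t=0: queue=[A,C] q_used=0 → run A
t=1: queue=[A,C] q_used=1 → run A
t=2: queue=[A,C] q_used=2 → run A
t=3: queue=[A,C] q_used=3 → run A
t=4: queue=[C,A] q_used=0 → run C
t=5: queue=[C,A] q_used=1 → run C
t=6: queue=[A] q_used=0 → run A

running at tick 2 = A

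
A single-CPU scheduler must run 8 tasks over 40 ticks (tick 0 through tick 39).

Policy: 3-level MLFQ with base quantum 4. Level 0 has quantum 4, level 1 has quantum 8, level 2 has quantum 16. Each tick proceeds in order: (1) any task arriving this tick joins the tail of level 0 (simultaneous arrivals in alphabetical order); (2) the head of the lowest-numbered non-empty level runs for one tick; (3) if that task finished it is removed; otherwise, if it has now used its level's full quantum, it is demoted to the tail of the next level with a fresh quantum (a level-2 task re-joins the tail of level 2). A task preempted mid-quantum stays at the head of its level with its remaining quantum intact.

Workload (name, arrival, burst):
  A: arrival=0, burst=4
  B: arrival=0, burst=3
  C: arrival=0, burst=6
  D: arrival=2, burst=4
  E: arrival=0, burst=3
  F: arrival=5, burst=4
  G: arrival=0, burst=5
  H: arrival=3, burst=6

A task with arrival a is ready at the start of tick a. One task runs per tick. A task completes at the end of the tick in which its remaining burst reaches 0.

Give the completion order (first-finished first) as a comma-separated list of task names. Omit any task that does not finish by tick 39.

completion order = A, B, E, D, F, C, G, H

t=0: L0/L1/L2 = ABCEG/-/- → run A
t=1: L0/L1/L2 = ABCEG/-/- → run A
t=2: L0/L1/L2 = ABCEGD/-/- → run A
t=3: L0/L1/L2 = ABCEGDH/-/- → run A
t=4: L0/L1/L2 = BCEGDH/-/- → run B
t=5: L0/L1/L2 = BCEGDHF/-/- → run B
t=6: L0/L1/L2 = BCEGDHF/-/- → run B
t=7: L0/L1/L2 = CEGDHF/-/- → run C
t=8: L0/L1/L2 = CEGDHF/-/- → run C
t=9: L0/L1/L2 = CEGDHF/-/- → run C
t=10: L0/L1/L2 = CEGDHF/-/- → run C
t=11: L0/L1/L2 = EGDHF/C/- → run E
t=12: L0/L1/L2 = EGDHF/C/- → run E
t=13: L0/L1/L2 = EGDHF/C/- → run E
t=14: L0/L1/L2 = GDHF/C/- → run G
t=15: L0/L1/L2 = GDHF/C/- → run G
t=16: L0/L1/L2 = GDHF/C/- → run G
t=17: L0/L1/L2 = GDHF/C/- → run G
t=18: L0/L1/L2 = DHF/CG/- → run D
t=19: L0/L1/L2 = DHF/CG/- → run D
t=20: L0/L1/L2 = DHF/CG/- → run D
t=21: L0/L1/L2 = DHF/CG/- → run D
t=22: L0/L1/L2 = HF/CG/- → run H
t=23: L0/L1/L2 = HF/CG/- → run H
t=24: L0/L1/L2 = HF/CG/- → run H
t=25: L0/L1/L2 = HF/CG/- → run H
t=26: L0/L1/L2 = F/CGH/- → run F
t=27: L0/L1/L2 = F/CGH/- → run F
t=28: L0/L1/L2 = F/CGH/- → run F
t=29: L0/L1/L2 = F/CGH/- → run F
t=30: L0/L1/L2 = -/CGH/- → run C
t=31: L0/L1/L2 = -/CGH/- → run C
t=32: L0/L1/L2 = -/GH/- → run G
t=33: L0/L1/L2 = -/H/- → run H
t=34: L0/L1/L2 = -/H/- → run H
t=35: (idle)
t=36: (idle)
t=37: (idle)
t=38: (idle)
t=39: (idle)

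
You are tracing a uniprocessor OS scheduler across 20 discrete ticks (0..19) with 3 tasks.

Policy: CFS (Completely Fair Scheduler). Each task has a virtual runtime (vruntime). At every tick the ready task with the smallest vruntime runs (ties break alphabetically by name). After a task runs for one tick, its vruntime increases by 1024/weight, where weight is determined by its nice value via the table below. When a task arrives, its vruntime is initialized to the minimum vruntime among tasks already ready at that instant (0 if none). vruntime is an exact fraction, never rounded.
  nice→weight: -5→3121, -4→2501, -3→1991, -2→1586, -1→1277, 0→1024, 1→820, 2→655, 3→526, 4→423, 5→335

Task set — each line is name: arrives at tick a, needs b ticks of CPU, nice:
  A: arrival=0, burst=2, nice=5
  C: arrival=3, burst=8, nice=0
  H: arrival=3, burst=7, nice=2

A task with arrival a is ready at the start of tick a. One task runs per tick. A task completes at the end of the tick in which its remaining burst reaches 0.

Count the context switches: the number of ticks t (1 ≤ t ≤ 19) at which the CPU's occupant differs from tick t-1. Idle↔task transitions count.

context switches = 14

t=0: vr[A=0] → run A
t=1: vr[A=1024/335] → run A
t=2: (idle)
t=3: vr[C=0 H=0] → run C
t=4: vr[C=1 H=0] → run H
t=5: vr[C=1 H=1024/655] → run C
t=6: vr[C=2 H=1024/655] → run H
t=7: vr[C=2 H=2048/655] → run C
t=8: vr[C=3 H=2048/655] → run C
t=9: vr[C=4 H=2048/655] → run H
t=10: vr[C=4 H=3072/655] → run C
t=11: vr[C=5 H=3072/655] → run H
t=12: vr[C=5 H=4096/655] → run C
t=13: vr[C=6 H=4096/655] → run C
t=14: vr[C=7 H=4096/655] → run H
t=15: vr[C=7 H=1024/131] → run C
t=16: vr[H=1024/131] → run H
t=17: vr[H=6144/655] → run H
t=18: (idle)
t=19: (idle)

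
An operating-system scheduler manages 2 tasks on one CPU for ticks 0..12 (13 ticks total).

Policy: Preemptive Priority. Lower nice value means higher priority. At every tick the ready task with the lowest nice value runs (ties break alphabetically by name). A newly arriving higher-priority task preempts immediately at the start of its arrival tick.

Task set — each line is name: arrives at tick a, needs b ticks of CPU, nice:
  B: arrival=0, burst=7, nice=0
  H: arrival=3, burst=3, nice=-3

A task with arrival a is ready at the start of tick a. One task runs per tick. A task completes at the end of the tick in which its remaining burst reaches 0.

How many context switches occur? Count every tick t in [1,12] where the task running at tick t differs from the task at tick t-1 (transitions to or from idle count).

t=0: ready={B} → run B
t=1: ready={B} → run B
t=2: ready={B} → run B
t=3: ready={B,H} → run H
t=4: ready={B,H} → run H
t=5: ready={B,H} → run H
t=6: ready={B} → run B
t=7: ready={B} → run B
t=8: ready={B} → run B
t=9: ready={B} → run B
t=10: (idle)
t=11: (idle)
t=12: (idle)

context switches = 3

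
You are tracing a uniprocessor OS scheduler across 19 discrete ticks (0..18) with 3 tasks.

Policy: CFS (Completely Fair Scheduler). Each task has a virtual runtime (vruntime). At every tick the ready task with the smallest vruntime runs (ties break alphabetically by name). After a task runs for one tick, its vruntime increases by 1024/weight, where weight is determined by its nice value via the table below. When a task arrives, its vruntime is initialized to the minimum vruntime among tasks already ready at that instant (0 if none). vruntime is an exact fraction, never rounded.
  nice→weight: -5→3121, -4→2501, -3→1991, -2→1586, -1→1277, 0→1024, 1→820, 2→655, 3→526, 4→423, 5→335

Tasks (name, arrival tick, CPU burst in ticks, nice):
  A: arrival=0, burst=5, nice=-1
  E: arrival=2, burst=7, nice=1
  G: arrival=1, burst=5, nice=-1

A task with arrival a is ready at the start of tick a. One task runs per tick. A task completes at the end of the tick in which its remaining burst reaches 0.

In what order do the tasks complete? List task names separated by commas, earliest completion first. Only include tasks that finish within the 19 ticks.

completion order = A, G, E

t=0: vr[A=0] → run A
t=1: vr[A=1024/1277 G=1024/1277] → run A
t=2: vr[A=2048/1277 E=1024/1277 G=1024/1277] → run E
t=3: vr[A=2048/1277 E=536832/261785 G=1024/1277] → run G
t=4: vr[A=2048/1277 E=536832/261785 G=2048/1277] → run A
t=5: vr[A=3072/1277 E=536832/261785 G=2048/1277] → run G
t=6: vr[A=3072/1277 E=536832/261785 G=3072/1277] → run E
t=7: vr[A=3072/1277 E=863744/261785 G=3072/1277] → run A
t=8: vr[A=4096/1277 E=863744/261785 G=3072/1277] → run G
t=9: vr[A=4096/1277 E=863744/261785 G=4096/1277] → run A
t=10: vr[E=863744/261785 G=4096/1277] → run G
t=11: vr[E=863744/261785 G=5120/1277] → run E
t=12: vr[E=1190656/261785 G=5120/1277] → run G
t=13: vr[E=1190656/261785] → run E
t=14: vr[E=1517568/261785] → run E
t=15: vr[E=368896/52357] → run E
t=16: vr[E=2171392/261785] → run E
t=17: (idle)
t=18: (idle)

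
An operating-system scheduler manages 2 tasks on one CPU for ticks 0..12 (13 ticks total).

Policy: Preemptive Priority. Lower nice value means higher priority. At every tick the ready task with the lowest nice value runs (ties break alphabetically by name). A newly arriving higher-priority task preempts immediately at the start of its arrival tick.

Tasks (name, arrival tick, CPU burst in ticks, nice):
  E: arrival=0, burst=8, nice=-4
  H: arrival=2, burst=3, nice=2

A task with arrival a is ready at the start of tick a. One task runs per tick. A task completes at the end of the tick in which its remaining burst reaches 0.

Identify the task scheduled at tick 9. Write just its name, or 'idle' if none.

t=0: ready={E} → run E
t=1: ready={E} → run E
t=2: ready={E,H} → run E
t=3: ready={E,H} → run E
t=4: ready={E,H} → run E
t=5: ready={E,H} → run E
t=6: ready={E,H} → run E
t=7: ready={E,H} → run E
t=8: ready={H} → run H
t=9: ready={H} → run H
t=10: ready={H} → run H
t=11: (idle)
t=12: (idle)

running at tick 9 = H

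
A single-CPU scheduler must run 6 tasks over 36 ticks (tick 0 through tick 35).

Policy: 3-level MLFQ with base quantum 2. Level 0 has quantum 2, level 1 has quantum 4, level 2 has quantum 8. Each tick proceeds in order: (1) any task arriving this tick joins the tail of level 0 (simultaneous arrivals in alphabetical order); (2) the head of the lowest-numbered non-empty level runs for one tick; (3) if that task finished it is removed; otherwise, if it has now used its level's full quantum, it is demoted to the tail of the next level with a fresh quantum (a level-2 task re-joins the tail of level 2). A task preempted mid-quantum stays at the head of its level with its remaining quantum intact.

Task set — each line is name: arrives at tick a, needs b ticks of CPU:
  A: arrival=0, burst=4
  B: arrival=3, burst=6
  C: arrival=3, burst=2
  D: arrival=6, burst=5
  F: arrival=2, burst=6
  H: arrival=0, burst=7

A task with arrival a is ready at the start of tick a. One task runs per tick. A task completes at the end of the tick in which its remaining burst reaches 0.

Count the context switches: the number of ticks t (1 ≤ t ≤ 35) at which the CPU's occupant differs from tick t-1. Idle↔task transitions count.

t=0: L0/L1/L2 = AH/-/- → run A
t=1: L0/L1/L2 = AH/-/- → run A
t=2: L0/L1/L2 = HF/A/- → run H
t=3: L0/L1/L2 = HFBC/A/- → run H
t=4: L0/L1/L2 = FBC/AH/- → run F
t=5: L0/L1/L2 = FBC/AH/- → run F
t=6: L0/L1/L2 = BCD/AHF/- → run B
t=7: L0/L1/L2 = BCD/AHF/- → run B
t=8: L0/L1/L2 = CD/AHFB/- → run C
t=9: L0/L1/L2 = CD/AHFB/- → run C
t=10: L0/L1/L2 = D/AHFB/- → run D
t=11: L0/L1/L2 = D/AHFB/- → run D
t=12: L0/L1/L2 = -/AHFBD/- → run A
t=13: L0/L1/L2 = -/AHFBD/- → run A
t=14: L0/L1/L2 = -/HFBD/- → run H
t=15: L0/L1/L2 = -/HFBD/- → run H
t=16: L0/L1/L2 = -/HFBD/- → run H
t=17: L0/L1/L2 = -/HFBD/- → run H
t=18: L0/L1/L2 = -/FBD/H → run F
t=19: L0/L1/L2 = -/FBD/H → run F
t=20: L0/L1/L2 = -/FBD/H → run F
t=21: L0/L1/L2 = -/FBD/H → run F
t=22: L0/L1/L2 = -/BD/H → run B
t=23: L0/L1/L2 = -/BD/H → run B
t=24: L0/L1/L2 = -/BD/H → run B
t=25: L0/L1/L2 = -/BD/H → run B
t=26: L0/L1/L2 = -/D/H → run D
t=27: L0/L1/L2 = -/D/H → run D
t=28: L0/L1/L2 = -/D/H → run D
t=29: L0/L1/L2 = -/-/H → run H
t=30: (idle)
t=31: (idle)
t=32: (idle)
t=33: (idle)
t=34: (idle)
t=35: (idle)

context switches = 12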